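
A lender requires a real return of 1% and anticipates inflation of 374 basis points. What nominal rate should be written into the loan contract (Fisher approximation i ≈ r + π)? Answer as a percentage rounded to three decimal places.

4.740%

i ≈ r + π = 1% + 3.74% = 4.740%.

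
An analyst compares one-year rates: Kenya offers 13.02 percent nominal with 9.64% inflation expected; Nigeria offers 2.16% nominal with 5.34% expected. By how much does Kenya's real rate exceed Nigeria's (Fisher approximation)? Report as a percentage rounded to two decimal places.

6.56%

Kenya: 13.02% − 9.64% = 3.380%
Nigeria: 2.16% − 5.34% = -3.180%
Differential = 6.560% → 6.56%.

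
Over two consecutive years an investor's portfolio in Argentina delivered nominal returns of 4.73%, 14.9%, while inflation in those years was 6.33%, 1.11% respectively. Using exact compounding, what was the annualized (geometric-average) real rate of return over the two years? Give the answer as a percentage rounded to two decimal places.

Compound the nominal returns: 1.0473 × 1.1490 = 1.20334770.
Compound inflation: 1.0633 × 1.0111 = 1.07510263.
Deflate: 1.20334770 / 1.07510263 = 1.11928635.
Annualized real rate = 1.11928635^(1/2) − 1 = 5.7963% → 5.80%.

5.80%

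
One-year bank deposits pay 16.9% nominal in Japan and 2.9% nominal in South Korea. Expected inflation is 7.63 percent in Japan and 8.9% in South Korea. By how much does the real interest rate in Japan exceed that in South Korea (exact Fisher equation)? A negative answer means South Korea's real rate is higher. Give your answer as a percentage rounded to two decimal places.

Japan: (1 + 0.1690)/(1 + 0.0763) − 1 = 8.6128%
South Korea: (1 + 0.0290)/(1 + 0.0890) − 1 = -5.5096%
Differential = 8.6128% − (-5.5096%) = 14.1225% → 14.12%.

14.12%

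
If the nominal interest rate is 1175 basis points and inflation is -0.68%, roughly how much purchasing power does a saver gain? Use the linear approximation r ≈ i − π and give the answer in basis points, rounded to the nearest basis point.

1243 basis points

r ≈ i − π = 11.75% − (-0.68%) = 1243 basis points.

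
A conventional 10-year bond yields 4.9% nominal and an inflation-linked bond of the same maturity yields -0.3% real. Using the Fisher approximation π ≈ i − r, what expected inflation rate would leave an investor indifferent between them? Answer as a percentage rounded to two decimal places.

π ≈ i − r = 4.9% − (-0.3%) → 5.20%.

5.20%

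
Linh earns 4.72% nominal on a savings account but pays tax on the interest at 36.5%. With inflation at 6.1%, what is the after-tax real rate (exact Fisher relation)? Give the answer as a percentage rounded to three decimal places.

After-tax nominal return = 4.72% × (1 − 0.365) = 2.9972%.
1 + r = 1.029972 / 1.06100 = 0.970756
After-tax real rate = 0.970756 − 1 → -2.924%.

-2.924%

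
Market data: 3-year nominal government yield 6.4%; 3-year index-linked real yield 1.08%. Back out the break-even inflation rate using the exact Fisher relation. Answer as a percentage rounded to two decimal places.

5.26%

(1 + π) = (1 + i)/(1 + r) = 1.06400 / 1.01080 = 1.052632
Break-even inflation = 1.052632 − 1 → 5.26%.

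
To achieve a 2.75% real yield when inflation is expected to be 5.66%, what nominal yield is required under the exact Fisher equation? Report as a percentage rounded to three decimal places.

8.566%

(1 + i) = (1 + r)(1 + π) = 1.02750 × 1.05660 = 1.0856565
i = 1.0856565 − 1, so the required nominal rate is 8.566%.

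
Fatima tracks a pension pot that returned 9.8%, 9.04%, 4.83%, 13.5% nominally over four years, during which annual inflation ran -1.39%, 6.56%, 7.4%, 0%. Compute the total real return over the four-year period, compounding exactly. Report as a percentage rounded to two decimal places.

Nominal growth factor = 1.0980 × 1.0904 × 1.0483 × 1.1350 = 1.424524
Price-level growth factor = 0.9861 × 1.0656 × 1.0740 × 1.0000 = 1.128546
Real growth factor = 1.424524 / 1.128546 = 1.262264
Total real return = 1.262264 − 1 → 26.23%.

26.23%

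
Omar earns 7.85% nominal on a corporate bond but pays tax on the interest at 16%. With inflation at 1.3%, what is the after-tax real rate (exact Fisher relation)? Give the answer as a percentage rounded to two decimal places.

5.23%

After-tax nominal return = 7.85% × (1 − 0.16) = 6.5940%.
1 + r = 1.06594 / 1.01300 = 1.052261
After-tax real rate = 1.052261 − 1 → 5.23%.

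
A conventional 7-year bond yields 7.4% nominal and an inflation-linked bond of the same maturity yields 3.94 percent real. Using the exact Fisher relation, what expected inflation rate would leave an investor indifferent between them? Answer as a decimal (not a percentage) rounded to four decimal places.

0.0333

(1 + π) = (1 + i)/(1 + r) = 1.07400 / 1.03940 = 1.033288
Break-even inflation = 1.033288 − 1 → 0.0333.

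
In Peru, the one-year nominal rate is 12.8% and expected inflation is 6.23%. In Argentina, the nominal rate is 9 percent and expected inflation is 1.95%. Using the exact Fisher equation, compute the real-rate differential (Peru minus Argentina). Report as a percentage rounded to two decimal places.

-0.73%

Peru: (1 + 0.1280)/(1 + 0.0623) − 1 = 6.1847%
Argentina: (1 + 0.0900)/(1 + 0.0195) − 1 = 6.9152%
Differential = 6.1847% − 6.9152% = -0.7305% → -0.73%.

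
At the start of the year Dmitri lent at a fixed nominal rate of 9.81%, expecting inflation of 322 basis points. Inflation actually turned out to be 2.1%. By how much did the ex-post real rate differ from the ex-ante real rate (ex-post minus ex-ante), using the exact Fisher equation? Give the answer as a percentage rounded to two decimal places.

1.17%

Ex-ante: (1 + 0.0981)/(1 + 0.0322) − 1 = 6.3844%
Ex-post: (1 + 0.0981)/(1 + 0.0210) − 1 = 7.5514%
Difference (ex-post − ex-ante) = 1.1670% → 1.17%.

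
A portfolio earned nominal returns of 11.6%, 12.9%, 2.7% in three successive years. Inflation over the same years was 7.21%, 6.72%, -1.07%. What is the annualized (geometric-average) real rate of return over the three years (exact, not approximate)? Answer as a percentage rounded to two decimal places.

4.56%

Nominal growth factor = 1.1160 × 1.1290 × 1.0270 = 1.29398303
Price-level growth factor = 1.0721 × 1.0672 × 0.9893 = 1.13190277
Real growth factor = 1.29398303 / 1.13190277 = 1.14319274
Annualized real rate = 1.14319274^(1/3) − 1 = 4.5618% → 4.56%.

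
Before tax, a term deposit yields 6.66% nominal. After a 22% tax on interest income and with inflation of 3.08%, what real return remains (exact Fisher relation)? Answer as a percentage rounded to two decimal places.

After-tax nominal return = 6.66% × (1 − 0.22) = 5.1948%.
1 + r = 1.051948 / 1.03080 = 1.020516
After-tax real rate = 1.020516 − 1 → 2.05%.

2.05%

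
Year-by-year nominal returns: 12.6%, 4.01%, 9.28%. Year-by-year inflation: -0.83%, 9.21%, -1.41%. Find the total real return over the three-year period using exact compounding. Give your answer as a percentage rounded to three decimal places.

19.861%

Compound the nominal returns: 1.1260 × 1.0401 × 1.0928 = 1.279836.
Compound inflation: 0.9917 × 1.0921 × 0.9859 = 1.067765.
Deflate: 1.279836 / 1.067765 = 1.198612.
Total real return = 1.198612 − 1 → 19.861%.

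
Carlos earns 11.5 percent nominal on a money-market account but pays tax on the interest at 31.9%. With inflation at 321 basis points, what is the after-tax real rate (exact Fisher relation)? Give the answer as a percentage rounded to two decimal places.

4.48%

After-tax nominal return = 11.5% × (1 − 0.319) = 7.8315%.
1 + r = 1.078315 / 1.03210 = 1.044778
After-tax real rate = 1.044778 − 1 → 4.48%.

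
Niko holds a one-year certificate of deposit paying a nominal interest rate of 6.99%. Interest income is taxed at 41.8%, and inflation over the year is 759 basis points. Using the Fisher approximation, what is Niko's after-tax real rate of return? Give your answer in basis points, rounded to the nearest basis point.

-352 basis points

After-tax nominal return = 6.99% × (1 − 0.418) = 4.06818%.
r ≈ 4.06818% − 7.59% → -352 basis points.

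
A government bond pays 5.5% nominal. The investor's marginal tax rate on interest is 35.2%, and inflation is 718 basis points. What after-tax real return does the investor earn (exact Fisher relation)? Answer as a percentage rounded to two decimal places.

After-tax nominal return = 5.5% × (1 − 0.352) = 3.5640%.
1 + r = 1.03564 / 1.07180 = 0.966262
After-tax real rate = 0.966262 − 1 → -3.37%.

-3.37%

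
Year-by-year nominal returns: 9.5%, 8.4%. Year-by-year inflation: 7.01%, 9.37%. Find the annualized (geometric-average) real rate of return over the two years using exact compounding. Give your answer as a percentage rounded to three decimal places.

0.707%

Nominal growth factor = 1.0950 × 1.0840 = 1.18698000
Price-level growth factor = 1.0701 × 1.0937 = 1.17036837
Real growth factor = 1.18698000 / 1.17036837 = 1.01419351
Annualized real rate = 1.01419351^(1/2) − 1 = 0.7072% → 0.707%.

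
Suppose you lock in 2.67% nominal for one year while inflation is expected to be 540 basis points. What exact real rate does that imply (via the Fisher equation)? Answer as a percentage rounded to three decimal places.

1 + r = 1.02670 / 1.05400 = 0.974099
r = 0.974099 − 1 = -2.5901%, i.e. -2.590%.

-2.590%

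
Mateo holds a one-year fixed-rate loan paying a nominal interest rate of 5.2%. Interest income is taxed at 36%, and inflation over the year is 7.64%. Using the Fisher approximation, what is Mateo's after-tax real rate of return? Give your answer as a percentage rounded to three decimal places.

After-tax nominal return = 5.2% × (1 − 0.36) = 3.3280%.
r ≈ 3.3280% − 7.64% → -4.312%.

-4.312%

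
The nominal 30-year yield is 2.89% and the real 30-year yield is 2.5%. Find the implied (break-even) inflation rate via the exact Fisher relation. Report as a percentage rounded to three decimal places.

(1 + π) = (1 + i)/(1 + r) = 1.02890 / 1.02500 = 1.0038049
Break-even inflation = 1.0038049 − 1 → 0.380%.

0.380%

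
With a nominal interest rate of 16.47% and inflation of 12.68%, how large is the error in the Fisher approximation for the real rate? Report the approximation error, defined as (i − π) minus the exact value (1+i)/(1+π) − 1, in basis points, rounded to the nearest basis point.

43 basis points

Approximate: r ≈ 16.470% − 12.680% = 3.7900%
Exact: (1 + 0.1647)/(1 + 0.1268) − 1 = 3.3635%
Error = 3.7900% − 3.3635% = 0.4265% → 43 basis points.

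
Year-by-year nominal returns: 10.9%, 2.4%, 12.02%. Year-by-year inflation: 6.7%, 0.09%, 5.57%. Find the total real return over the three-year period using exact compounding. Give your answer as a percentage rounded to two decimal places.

Compound the nominal returns: 1.1090 × 1.0240 × 1.1202 = 1.272117.
Compound inflation: 1.0670 × 1.0009 × 1.0557 = 1.127446.
Deflate: 1.272117 / 1.127446 = 1.128318.
Total real return = 1.128318 − 1 → 12.83%.

12.83%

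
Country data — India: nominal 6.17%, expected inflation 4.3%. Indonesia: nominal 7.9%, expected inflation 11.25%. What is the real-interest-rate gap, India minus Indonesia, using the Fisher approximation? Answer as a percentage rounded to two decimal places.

India: 6.17% − 4.3% = 1.870%
Indonesia: 7.9% − 11.25% = -3.350%
Differential = 5.220% → 5.22%.

5.22%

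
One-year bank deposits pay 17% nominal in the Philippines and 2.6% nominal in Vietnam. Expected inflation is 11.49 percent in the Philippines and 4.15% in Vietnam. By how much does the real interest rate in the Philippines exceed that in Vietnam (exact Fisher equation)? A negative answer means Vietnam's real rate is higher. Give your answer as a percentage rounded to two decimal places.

6.43%

The Philippines: (1 + 0.1700)/(1 + 0.1149) − 1 = 4.9421%
Vietnam: (1 + 0.0260)/(1 + 0.0415) − 1 = -1.4882%
Differential = 4.9421% − (-1.4882%) = 6.4304% → 6.43%.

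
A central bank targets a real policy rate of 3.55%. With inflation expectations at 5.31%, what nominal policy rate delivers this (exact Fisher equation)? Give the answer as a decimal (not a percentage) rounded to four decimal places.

0.0905

(1 + i) = (1 + r)(1 + π) = 1.03550 × 1.05310 = 1.09048505
i = 1.09048505 − 1, so the required nominal rate is 0.0905.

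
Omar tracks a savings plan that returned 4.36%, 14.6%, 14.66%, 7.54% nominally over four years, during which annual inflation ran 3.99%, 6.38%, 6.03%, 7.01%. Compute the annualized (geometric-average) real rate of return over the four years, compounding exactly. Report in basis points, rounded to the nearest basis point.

Compound the nominal returns: 1.0436 × 1.1460 × 1.1466 × 1.0754 = 1.47468974.
Compound inflation: 1.0399 × 1.0638 × 1.0603 × 1.0701 = 1.25517618.
Deflate: 1.47468974 / 1.25517618 = 1.17488665.
Annualized real rate = 1.17488665^(1/4) − 1 = 4.1116% → 411 basis points.

411 basis points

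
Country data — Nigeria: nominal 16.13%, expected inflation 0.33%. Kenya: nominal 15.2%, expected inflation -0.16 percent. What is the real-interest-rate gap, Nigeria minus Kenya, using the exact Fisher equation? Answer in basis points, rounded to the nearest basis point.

36 basis points

Nigeria: (1 + 0.1613)/(1 + 0.0033) − 1 = 15.7480%
Kenya: (1 + 0.1520)/(1 − 0.0016) − 1 = 15.3846%
Differential = 15.7480% − 15.3846% = 0.3634% → 36 basis points.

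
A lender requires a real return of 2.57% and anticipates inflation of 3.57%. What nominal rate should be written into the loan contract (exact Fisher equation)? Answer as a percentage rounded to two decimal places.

6.23%

(1 + i) = (1 + r)(1 + π) = 1.02570 × 1.03570 = 1.06231749
i = 1.06231749 − 1, so the required nominal rate is 6.23%.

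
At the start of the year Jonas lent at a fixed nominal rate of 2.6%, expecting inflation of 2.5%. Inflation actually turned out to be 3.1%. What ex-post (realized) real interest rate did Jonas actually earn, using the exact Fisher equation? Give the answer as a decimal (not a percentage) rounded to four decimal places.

-0.0048

Ex-post: (1 + 0.0260)/(1 + 0.0310) − 1 = -0.48497%
So the realized real rate is -0.0048.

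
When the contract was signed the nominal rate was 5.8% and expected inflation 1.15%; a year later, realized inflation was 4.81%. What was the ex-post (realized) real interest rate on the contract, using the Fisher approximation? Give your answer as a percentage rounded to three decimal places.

0.990%

Ex-post: 5.8% − 4.81% = 0.990%
So the realized real rate is 0.990%.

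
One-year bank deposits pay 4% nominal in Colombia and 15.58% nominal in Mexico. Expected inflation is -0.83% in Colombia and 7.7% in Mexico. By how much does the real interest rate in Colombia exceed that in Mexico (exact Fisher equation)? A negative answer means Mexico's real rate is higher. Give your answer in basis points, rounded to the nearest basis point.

Colombia: (1 + 0.0400)/(1 − 0.0083) − 1 = 4.8704%
Mexico: (1 + 0.1558)/(1 + 0.0770) − 1 = 7.3166%
Differential = 4.8704% − 7.3166% = -2.4462% → -245 basis points.

-245 basis points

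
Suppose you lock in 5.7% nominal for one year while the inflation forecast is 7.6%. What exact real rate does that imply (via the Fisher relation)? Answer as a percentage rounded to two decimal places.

-1.77%

1 + r = 1.05700 / 1.07600 = 0.982342
r = 0.982342 − 1 = -1.7658%, i.e. -1.77%.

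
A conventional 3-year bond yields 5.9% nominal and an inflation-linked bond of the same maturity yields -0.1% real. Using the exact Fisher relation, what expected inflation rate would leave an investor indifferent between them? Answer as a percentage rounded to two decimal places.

6.01%

(1 + π) = (1 + i)/(1 + r) = 1.05900 / 0.99900 = 1.060060
Break-even inflation = 1.060060 − 1 → 6.01%.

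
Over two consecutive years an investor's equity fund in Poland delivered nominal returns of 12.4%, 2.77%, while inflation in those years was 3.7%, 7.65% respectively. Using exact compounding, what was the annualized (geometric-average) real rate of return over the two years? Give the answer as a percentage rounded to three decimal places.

Compound the nominal returns: 1.1240 × 1.0277 = 1.15513480.
Compound inflation: 1.0370 × 1.0765 = 1.11633050.
Deflate: 1.15513480 / 1.11633050 = 1.03476058.
Annualized real rate = 1.03476058^(1/2) − 1 = 1.7232% → 1.723%.

1.723%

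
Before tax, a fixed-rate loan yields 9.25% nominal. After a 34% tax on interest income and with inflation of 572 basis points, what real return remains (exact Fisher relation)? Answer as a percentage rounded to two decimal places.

After-tax nominal return = 9.25% × (1 − 0.34) = 6.1050%.
1 + r = 1.06105 / 1.05720 = 1.003642
After-tax real rate = 1.003642 − 1 → 0.36%.

0.36%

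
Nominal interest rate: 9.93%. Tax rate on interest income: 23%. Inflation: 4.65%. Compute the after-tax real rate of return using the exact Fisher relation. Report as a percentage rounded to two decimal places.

After-tax nominal return = 9.93% × (1 − 0.23) = 7.6461%.
1 + r = 1.076461 / 1.04650 = 1.028630
After-tax real rate = 1.028630 − 1 → 2.86%.

2.86%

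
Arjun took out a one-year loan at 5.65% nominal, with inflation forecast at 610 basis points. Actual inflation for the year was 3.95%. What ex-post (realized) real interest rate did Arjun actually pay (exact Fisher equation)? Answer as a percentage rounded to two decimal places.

Ex-post: (1 + 0.0565)/(1 + 0.0395) − 1 = 1.6354%
So the realized real rate is 1.64%.

1.64%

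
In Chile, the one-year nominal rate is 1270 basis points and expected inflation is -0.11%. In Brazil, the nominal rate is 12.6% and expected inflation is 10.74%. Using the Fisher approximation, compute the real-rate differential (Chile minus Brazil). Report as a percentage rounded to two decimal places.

10.95%

Chile: 12.7% − (-0.11%) = 12.810%
Brazil: 12.6% − 10.74% = 1.860%
Differential = 10.950% → 10.95%.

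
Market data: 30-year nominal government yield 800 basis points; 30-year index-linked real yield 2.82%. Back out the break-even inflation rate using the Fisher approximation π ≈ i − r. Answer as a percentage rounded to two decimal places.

5.18%

π ≈ i − r = 8% − 2.82% → 5.18%.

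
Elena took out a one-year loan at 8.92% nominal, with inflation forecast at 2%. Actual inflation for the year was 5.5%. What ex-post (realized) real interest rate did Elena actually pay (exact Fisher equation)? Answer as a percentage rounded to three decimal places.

3.242%

Ex-post: (1 + 0.0892)/(1 + 0.0550) − 1 = 3.2417%
So the realized real rate is 3.242%.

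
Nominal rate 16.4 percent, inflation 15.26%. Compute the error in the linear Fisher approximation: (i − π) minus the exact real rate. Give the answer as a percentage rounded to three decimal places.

0.151%

Approximate: r ≈ 16.400% − 15.260% = 1.1400%
Exact: (1 + 0.1640)/(1 + 0.1526) − 1 = 0.9891%
Error = 1.1400% − 0.9891% = 0.1509% → 0.151%.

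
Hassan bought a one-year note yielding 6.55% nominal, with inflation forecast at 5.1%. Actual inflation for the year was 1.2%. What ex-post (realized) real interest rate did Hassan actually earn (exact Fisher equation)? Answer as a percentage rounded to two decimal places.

5.29%

Ex-post: (1 + 0.0655)/(1 + 0.0120) − 1 = 5.2866%
So the realized real rate is 5.29%.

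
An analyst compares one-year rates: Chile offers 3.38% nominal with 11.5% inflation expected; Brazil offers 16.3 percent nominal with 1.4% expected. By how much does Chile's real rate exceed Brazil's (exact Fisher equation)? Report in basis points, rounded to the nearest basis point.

-2198 basis points

Chile: (1 + 0.0338)/(1 + 0.1150) − 1 = -7.2825%
Brazil: (1 + 0.1630)/(1 + 0.0140) − 1 = 14.6943%
Differential = -7.2825% − 14.6943% = -21.9768% → -2198 basis points.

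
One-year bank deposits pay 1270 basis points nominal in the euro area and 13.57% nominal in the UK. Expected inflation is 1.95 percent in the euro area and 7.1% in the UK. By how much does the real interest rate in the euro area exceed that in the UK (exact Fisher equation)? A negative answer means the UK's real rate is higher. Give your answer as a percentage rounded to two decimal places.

4.50%

The euro area: (1 + 0.1270)/(1 + 0.0195) − 1 = 10.5444%
The UK: (1 + 0.1357)/(1 + 0.0710) − 1 = 6.0411%
Differential = 10.5444% − 6.0411% = 4.5033% → 4.50%.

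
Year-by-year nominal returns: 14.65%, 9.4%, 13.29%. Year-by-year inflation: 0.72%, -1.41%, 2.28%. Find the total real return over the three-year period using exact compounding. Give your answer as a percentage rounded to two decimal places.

Nominal growth factor = 1.1465 × 1.0940 × 1.1329 = 1.420964
Price-level growth factor = 1.0072 × 0.9859 × 1.0228 = 1.015639
Real growth factor = 1.420964 / 1.015639 = 1.399084
Total real return = 1.399084 − 1 → 39.91%.

39.91%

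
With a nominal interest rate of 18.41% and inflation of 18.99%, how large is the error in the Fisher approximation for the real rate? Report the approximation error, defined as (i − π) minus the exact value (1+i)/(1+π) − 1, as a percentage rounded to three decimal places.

Approximate: r ≈ 18.410% − 18.990% = -0.5800%
Exact: (1 + 0.1841)/(1 + 0.1899) − 1 = -0.4874%
Error = -0.5800% − (-0.4874%) = -0.0926% → -0.093%.

-0.093%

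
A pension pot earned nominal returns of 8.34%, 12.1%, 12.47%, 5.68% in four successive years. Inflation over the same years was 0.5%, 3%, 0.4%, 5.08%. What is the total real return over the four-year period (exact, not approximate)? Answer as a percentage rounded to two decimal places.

32.18%

Compound the nominal returns: 1.0834 × 1.1210 × 1.1247 × 1.0568 = 1.443524.
Compound inflation: 1.0050 × 1.0300 × 1.0040 × 1.0508 = 1.092087.
Deflate: 1.443524 / 1.092087 = 1.321803.
Total real return = 1.321803 − 1 → 32.18%.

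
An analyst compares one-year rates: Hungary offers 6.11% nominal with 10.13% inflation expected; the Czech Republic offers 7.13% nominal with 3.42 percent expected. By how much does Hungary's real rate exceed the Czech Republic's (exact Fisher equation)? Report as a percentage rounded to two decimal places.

Hungary: (1 + 0.0611)/(1 + 0.1013) − 1 = -3.6502%
The Czech Republic: (1 + 0.0713)/(1 + 0.0342) − 1 = 3.5873%
Differential = -3.6502% − 3.5873% = -7.2375% → -7.24%.

-7.24%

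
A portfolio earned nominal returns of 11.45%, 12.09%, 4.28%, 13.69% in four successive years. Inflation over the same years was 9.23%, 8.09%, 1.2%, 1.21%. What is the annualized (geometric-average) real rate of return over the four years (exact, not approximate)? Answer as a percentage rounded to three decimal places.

Compound the nominal returns: 1.1145 × 1.1209 × 1.0428 × 1.1369 = 1.481051741.
Compound inflation: 1.0923 × 1.0809 × 1.0120 × 1.0121 = 1.209292579.
Deflate: 1.481051741 / 1.209292579 = 1.224725733.
Annualized real rate = 1.224725733^(1/4) − 1 = 5.19854% → 5.199%.

5.199%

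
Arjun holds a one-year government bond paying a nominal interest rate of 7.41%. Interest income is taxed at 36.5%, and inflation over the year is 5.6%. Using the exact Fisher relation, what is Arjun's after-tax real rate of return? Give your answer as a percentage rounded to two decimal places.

After-tax nominal return = 7.41% × (1 − 0.365) = 4.70535%.
1 + r = 1.0470535 / 1.05600 = 0.991528
After-tax real rate = 0.991528 − 1 → -0.85%.

-0.85%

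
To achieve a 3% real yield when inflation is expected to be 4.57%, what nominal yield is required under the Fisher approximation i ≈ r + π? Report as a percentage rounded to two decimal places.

7.57%

i ≈ r + π = 3% + 4.57% = 7.57%.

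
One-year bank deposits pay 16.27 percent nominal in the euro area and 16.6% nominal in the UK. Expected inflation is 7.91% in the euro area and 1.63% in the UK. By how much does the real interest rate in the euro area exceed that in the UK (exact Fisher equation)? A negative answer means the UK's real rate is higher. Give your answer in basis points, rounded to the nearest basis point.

-698 basis points

The euro area: (1 + 0.1627)/(1 + 0.0791) − 1 = 7.7472%
The UK: (1 + 0.1660)/(1 + 0.0163) − 1 = 14.7299%
Differential = 7.7472% − 14.7299% = -6.9827% → -698 basis points.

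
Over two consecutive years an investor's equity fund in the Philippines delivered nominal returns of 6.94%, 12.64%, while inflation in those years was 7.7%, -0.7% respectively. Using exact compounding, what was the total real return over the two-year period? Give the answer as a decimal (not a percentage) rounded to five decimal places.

0.12634

Nominal growth factor = 1.0694 × 1.1264 = 1.204572
Price-level growth factor = 1.0770 × 0.9930 = 1.069461
Real growth factor = 1.204572 / 1.069461 = 1.126336
Total real return = 1.126336 − 1 → 0.12634.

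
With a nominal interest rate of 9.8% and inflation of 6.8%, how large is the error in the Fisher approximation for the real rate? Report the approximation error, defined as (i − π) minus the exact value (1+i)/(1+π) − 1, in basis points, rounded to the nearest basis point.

Approximate: r ≈ 9.800% − 6.800% = 3.0000%
Exact: (1 + 0.0980)/(1 + 0.0680) − 1 = 2.8090%
Error = 3.0000% − 2.8090% = 0.1910% → 19 basis points.

19 basis points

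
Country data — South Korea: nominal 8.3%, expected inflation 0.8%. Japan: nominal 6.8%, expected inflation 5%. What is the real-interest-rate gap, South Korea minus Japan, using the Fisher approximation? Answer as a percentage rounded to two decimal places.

South Korea: 8.3% − 0.8% = 7.500%
Japan: 6.8% − 5% = 1.800%
Differential = 5.700% → 5.70%.

5.70%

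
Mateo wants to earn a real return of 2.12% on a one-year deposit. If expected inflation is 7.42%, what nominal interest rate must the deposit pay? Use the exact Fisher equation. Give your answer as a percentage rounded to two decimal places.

(1 + i) = (1 + r)(1 + π) = 1.02120 × 1.07420 = 1.09697304
i = 1.09697304 − 1, so the required nominal rate is 9.70%.

9.70%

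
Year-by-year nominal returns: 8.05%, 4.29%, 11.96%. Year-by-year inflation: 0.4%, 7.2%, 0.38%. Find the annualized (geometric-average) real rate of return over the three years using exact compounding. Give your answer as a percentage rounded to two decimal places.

5.31%

Compound the nominal returns: 1.0805 × 1.0429 × 1.1196 = 1.26162512.
Compound inflation: 1.0040 × 1.0720 × 1.0038 = 1.08037789.
Deflate: 1.26162512 / 1.08037789 = 1.16776281.
Annualized real rate = 1.16776281^(1/3) − 1 = 5.3056% → 5.31%.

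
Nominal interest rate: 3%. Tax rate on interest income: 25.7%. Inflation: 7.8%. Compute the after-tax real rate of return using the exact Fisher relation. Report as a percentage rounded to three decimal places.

-5.168%

After-tax nominal return = 3% × (1 − 0.257) = 2.2290%.
1 + r = 1.02229 / 1.07800 = 0.948321
After-tax real rate = 0.948321 − 1 → -5.168%.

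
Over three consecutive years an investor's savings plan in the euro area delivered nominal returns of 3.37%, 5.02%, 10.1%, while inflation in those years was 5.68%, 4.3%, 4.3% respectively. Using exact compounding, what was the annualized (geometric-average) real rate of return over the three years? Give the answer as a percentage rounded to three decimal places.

1.305%

Compound the nominal returns: 1.0337 × 1.0502 × 1.1010 = 1.19523651.
Compound inflation: 1.0568 × 1.0430 × 1.0430 = 1.14963882.
Deflate: 1.19523651 / 1.14963882 = 1.03966262.
Annualized real rate = 1.03966262^(1/3) − 1 = 1.3050% → 1.305%.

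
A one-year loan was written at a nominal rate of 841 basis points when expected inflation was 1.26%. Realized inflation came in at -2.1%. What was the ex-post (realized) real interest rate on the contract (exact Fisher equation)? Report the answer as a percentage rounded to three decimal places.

10.735%

Ex-post: (1 + 0.0841)/(1 − 0.0210) − 1 = 10.7354%
So the realized real rate is 10.735%.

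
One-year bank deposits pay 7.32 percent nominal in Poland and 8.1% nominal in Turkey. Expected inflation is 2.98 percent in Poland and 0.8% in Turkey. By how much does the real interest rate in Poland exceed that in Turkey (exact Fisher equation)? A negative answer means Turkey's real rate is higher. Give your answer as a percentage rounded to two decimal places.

Poland: (1 + 0.0732)/(1 + 0.0298) − 1 = 4.2144%
Turkey: (1 + 0.0810)/(1 + 0.0080) − 1 = 7.2421%
Differential = 4.2144% − 7.2421% = -3.0277% → -3.03%.

-3.03%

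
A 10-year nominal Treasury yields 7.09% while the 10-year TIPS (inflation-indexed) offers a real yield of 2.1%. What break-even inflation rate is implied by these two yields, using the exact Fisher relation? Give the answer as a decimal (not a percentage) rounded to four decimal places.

(1 + π) = (1 + i)/(1 + r) = 1.07090 / 1.02100 = 1.048874
Break-even inflation = 1.048874 − 1 → 0.0489.

0.0489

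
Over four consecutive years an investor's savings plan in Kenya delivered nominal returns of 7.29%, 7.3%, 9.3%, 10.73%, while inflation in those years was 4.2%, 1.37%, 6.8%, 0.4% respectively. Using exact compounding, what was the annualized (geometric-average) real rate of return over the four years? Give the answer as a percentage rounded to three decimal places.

Compound the nominal returns: 1.0729 × 1.0730 × 1.0930 × 1.1073 = 1.39329933.
Compound inflation: 1.0420 × 1.0137 × 1.0680 × 1.0040 = 1.13261454.
Deflate: 1.39329933 / 1.13261454 = 1.23016197.
Annualized real rate = 1.23016197^(1/4) − 1 = 5.3151% → 5.315%.

5.315%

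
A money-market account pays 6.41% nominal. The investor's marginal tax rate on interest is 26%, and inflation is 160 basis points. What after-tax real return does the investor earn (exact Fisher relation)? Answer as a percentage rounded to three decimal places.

After-tax nominal return = 6.41% × (1 − 0.26) = 4.7434%.
1 + r = 1.047434 / 1.01600 = 1.030939
After-tax real rate = 1.030939 − 1 → 3.094%.

3.094%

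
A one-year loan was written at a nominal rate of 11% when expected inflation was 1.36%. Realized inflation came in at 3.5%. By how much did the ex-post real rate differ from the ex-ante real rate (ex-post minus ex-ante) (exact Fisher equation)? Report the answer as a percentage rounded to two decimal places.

Ex-ante: (1 + 0.1100)/(1 + 0.0136) − 1 = 9.5107%
Ex-post: (1 + 0.1100)/(1 + 0.0350) − 1 = 7.2464%
Difference (ex-post − ex-ante) = -2.2643% → -2.26%.

-2.26%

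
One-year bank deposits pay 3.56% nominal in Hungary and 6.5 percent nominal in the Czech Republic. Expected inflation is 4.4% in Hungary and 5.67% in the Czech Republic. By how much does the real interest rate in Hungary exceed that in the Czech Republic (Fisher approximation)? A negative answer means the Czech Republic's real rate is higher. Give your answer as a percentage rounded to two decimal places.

Hungary: 3.56% − 4.4% = -0.840%
The Czech Republic: 6.5% − 5.67% = 0.830%
Differential = -1.670% → -1.67%.

-1.67%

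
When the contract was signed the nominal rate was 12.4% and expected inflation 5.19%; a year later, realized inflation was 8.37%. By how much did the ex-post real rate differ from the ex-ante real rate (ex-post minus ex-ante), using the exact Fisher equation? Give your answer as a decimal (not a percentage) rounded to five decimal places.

-0.03136

Ex-ante: (1 + 0.1240)/(1 + 0.0519) − 1 = 6.85426%
Ex-post: (1 + 0.1240)/(1 + 0.0837) − 1 = 3.71874%
Difference (ex-post − ex-ante) = -3.13552% → -0.03136.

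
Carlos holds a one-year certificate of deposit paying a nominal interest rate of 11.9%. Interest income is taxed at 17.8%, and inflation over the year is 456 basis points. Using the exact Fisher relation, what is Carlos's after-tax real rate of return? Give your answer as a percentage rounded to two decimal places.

4.99%

After-tax nominal return = 11.9% × (1 − 0.178) = 9.7818%.
1 + r = 1.097818 / 1.04560 = 1.049941
After-tax real rate = 1.049941 − 1 → 4.99%.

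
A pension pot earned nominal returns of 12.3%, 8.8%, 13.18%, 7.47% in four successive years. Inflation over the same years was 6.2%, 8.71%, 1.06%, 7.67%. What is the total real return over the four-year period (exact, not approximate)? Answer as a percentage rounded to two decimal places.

18.30%

Compound the nominal returns: 1.1230 × 1.0880 × 1.1318 × 1.0747 = 1.486160.
Compound inflation: 1.0620 × 1.0871 × 1.0106 × 1.0767 = 1.256227.
Deflate: 1.486160 / 1.256227 = 1.183035.
Total real return = 1.183035 − 1 → 18.30%.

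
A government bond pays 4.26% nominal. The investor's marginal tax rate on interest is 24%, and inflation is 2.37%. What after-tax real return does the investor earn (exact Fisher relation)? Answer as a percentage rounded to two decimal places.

After-tax nominal return = 4.26% × (1 − 0.24) = 3.2376%.
1 + r = 1.032376 / 1.02370 = 1.008475
After-tax real rate = 1.008475 − 1 → 0.85%.

0.85%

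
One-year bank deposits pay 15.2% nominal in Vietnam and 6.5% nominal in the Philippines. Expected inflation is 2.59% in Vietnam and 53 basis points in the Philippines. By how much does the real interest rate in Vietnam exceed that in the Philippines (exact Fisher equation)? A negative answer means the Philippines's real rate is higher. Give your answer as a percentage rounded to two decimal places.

6.35%

Vietnam: (1 + 0.1520)/(1 + 0.0259) − 1 = 12.2916%
The Philippines: (1 + 0.0650)/(1 + 0.0053) − 1 = 5.9385%
Differential = 12.2916% − 5.9385% = 6.3531% → 6.35%.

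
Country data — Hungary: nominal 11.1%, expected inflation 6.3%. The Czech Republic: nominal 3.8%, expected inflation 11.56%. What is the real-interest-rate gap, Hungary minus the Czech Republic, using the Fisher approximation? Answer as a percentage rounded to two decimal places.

12.56%

Hungary: 11.1% − 6.3% = 4.800%
The Czech Republic: 3.8% − 11.56% = -7.760%
Differential = 12.560% → 12.56%.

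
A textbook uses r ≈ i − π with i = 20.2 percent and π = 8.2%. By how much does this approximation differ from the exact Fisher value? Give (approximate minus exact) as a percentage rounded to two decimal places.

0.91%

Approximate: r ≈ 20.200% − 8.200% = 12.0000%
Exact: (1 + 0.2020)/(1 + 0.0820) − 1 = 11.0906%
Error = 12.0000% − 11.0906% = 0.9094% → 0.91%.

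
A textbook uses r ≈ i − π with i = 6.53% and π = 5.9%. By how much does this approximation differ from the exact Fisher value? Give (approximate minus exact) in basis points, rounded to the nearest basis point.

Approximate: r ≈ 6.530% − 5.900% = 0.6300%
Exact: (1 + 0.0653)/(1 + 0.0590) − 1 = 0.5949%
Error = 0.6300% − 0.5949% = 0.0351% → 4 basis points.

4 basis points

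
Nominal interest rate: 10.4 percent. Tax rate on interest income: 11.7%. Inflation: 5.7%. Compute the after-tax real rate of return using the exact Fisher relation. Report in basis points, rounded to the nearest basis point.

After-tax nominal return = 10.4% × (1 − 0.117) = 9.1832%.
1 + r = 1.091832 / 1.05700 = 1.032954
After-tax real rate = 1.032954 − 1 → 330 basis points.

330 basis points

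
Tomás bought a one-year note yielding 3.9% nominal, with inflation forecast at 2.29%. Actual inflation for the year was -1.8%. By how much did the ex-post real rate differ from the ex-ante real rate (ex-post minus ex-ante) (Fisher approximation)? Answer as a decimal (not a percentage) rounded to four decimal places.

0.0409

Ex-ante: 3.9% − 2.29% = 1.610%
Ex-post: 3.9% − (-1.8%) = 5.700%
Difference (ex-post − ex-ante) = 4.0900% → 0.0409.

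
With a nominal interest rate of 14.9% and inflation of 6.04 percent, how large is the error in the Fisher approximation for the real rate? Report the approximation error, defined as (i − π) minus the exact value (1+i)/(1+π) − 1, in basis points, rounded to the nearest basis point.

50 basis points

Approximate: r ≈ 14.900% − 6.040% = 8.8600%
Exact: (1 + 0.1490)/(1 + 0.0604) − 1 = 8.3553%
Error = 8.8600% − 8.3553% = 0.5047% → 50 basis points.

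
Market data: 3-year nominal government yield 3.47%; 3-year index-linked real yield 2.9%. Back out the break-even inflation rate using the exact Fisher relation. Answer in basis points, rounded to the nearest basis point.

55 basis points

(1 + π) = (1 + i)/(1 + r) = 1.03470 / 1.02900 = 1.005539
Break-even inflation = 1.005539 − 1 → 55 basis points.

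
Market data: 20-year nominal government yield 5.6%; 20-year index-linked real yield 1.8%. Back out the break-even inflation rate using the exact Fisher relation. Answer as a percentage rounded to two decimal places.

3.73%

(1 + π) = (1 + i)/(1 + r) = 1.05600 / 1.01800 = 1.037328
Break-even inflation = 1.037328 − 1 → 3.73%.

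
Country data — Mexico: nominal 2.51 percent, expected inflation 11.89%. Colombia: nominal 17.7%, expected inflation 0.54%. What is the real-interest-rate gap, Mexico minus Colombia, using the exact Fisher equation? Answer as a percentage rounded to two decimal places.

Mexico: (1 + 0.0251)/(1 + 0.1189) − 1 = -8.3832%
Colombia: (1 + 0.1770)/(1 + 0.0054) − 1 = 17.0678%
Differential = -8.3832% − 17.0678% = -25.4511% → -25.45%.

-25.45%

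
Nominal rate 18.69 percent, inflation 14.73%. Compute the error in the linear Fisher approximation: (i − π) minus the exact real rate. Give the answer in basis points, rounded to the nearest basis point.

51 basis points

Approximate: r ≈ 18.690% − 14.730% = 3.9600%
Exact: (1 + 0.1869)/(1 + 0.1473) − 1 = 3.4516%
Error = 3.9600% − 3.4516% = 0.5084% → 51 basis points.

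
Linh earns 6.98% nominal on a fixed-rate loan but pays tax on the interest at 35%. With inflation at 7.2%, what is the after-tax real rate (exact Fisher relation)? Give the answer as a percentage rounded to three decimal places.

After-tax nominal return = 6.98% × (1 − 0.35) = 4.5370%.
1 + r = 1.04537 / 1.07200 = 0.975159
After-tax real rate = 0.975159 − 1 → -2.484%.

-2.484%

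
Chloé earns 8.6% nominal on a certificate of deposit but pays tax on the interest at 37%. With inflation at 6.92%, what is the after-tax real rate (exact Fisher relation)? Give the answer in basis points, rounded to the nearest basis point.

-140 basis points

After-tax nominal return = 8.6% × (1 − 0.37) = 5.4180%.
1 + r = 1.05418 / 1.06920 = 0.985952
After-tax real rate = 0.985952 − 1 → -140 basis points.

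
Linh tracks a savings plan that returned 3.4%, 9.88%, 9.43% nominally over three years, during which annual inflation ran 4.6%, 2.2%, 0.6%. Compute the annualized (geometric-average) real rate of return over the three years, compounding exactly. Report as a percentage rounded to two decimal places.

Nominal growth factor = 1.0340 × 1.0988 × 1.0943 = 1.24329901
Price-level growth factor = 1.0460 × 1.0220 × 1.0060 = 1.07542607
Real growth factor = 1.24329901 / 1.07542607 = 1.15609901
Annualized real rate = 1.15609901^(1/3) − 1 = 4.9538% → 4.95%.

4.95%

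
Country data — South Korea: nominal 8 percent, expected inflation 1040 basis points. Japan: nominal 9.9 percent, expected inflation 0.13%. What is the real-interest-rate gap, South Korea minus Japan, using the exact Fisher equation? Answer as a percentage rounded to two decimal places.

-11.93%

South Korea: (1 + 0.0800)/(1 + 0.1040) − 1 = -2.1739%
Japan: (1 + 0.0990)/(1 + 0.0013) − 1 = 9.7573%
Differential = -2.1739% − 9.7573% = -11.9312% → -11.93%.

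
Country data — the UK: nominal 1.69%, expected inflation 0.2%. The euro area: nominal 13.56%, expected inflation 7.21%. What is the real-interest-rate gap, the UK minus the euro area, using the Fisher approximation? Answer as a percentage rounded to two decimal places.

-4.86%

The UK: 1.69% − 0.2% = 1.490%
The euro area: 13.56% − 7.21% = 6.350%
Differential = -4.860% → -4.86%.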